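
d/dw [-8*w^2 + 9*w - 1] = 9 - 16*w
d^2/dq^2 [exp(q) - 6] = exp(q)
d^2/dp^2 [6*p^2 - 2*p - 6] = 12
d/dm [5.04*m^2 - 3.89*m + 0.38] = 10.08*m - 3.89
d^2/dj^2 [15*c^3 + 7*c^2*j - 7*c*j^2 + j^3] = -14*c + 6*j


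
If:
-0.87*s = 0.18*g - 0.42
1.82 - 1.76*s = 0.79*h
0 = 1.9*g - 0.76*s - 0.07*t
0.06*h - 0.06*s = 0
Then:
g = -1.12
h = 0.71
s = 0.71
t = -38.05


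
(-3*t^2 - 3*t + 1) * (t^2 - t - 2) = -3*t^4 + 10*t^2 + 5*t - 2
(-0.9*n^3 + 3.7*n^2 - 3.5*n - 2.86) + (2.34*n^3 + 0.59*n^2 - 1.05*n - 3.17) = 1.44*n^3 + 4.29*n^2 - 4.55*n - 6.03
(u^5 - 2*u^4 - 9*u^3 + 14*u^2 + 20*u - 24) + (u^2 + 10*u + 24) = u^5 - 2*u^4 - 9*u^3 + 15*u^2 + 30*u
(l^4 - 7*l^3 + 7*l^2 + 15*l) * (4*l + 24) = 4*l^5 - 4*l^4 - 140*l^3 + 228*l^2 + 360*l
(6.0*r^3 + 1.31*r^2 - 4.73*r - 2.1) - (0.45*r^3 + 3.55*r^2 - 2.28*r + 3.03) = 5.55*r^3 - 2.24*r^2 - 2.45*r - 5.13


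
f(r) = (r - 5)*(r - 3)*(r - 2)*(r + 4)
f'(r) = (r - 5)*(r - 3)*(r - 2) + (r - 5)*(r - 3)*(r + 4) + (r - 5)*(r - 2)*(r + 4) + (r - 3)*(r - 2)*(r + 4)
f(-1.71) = -268.51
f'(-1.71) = 52.15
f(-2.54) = -276.88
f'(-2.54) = -41.96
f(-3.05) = -233.65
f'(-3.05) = -132.04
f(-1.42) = -250.38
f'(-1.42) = 71.81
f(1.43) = -17.35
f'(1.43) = 43.15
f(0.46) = -79.20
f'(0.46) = 82.30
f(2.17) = 2.46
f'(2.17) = 11.05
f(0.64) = -64.93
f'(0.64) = 76.16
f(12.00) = 10080.00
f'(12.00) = 4198.00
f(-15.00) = 67320.00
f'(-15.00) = -17186.00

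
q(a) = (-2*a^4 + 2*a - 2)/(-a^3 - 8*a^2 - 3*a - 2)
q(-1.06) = 1.00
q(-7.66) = -6699.99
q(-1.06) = 1.00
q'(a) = (2 - 8*a^3)/(-a^3 - 8*a^2 - 3*a - 2) + (3*a^2 + 16*a + 3)*(-2*a^4 + 2*a - 2)/(-a^3 - 8*a^2 - 3*a - 2)^2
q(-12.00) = -68.03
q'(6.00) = 1.35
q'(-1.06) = -0.14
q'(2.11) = 0.71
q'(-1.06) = -0.14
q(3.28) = 1.70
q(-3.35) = 5.90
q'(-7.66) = -363710.34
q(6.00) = 4.93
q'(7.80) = 1.49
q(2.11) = 0.70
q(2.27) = 0.82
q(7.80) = 7.49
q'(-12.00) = -4.43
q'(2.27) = 0.76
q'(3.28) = 0.98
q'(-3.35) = -4.59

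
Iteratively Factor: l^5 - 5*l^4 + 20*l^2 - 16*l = (l)*(l^4 - 5*l^3 + 20*l - 16) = l*(l + 2)*(l^3 - 7*l^2 + 14*l - 8) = l*(l - 2)*(l + 2)*(l^2 - 5*l + 4) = l*(l - 2)*(l - 1)*(l + 2)*(l - 4)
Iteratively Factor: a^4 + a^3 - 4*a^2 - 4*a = (a + 2)*(a^3 - a^2 - 2*a) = (a - 2)*(a + 2)*(a^2 + a) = (a - 2)*(a + 1)*(a + 2)*(a)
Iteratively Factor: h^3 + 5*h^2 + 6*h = (h)*(h^2 + 5*h + 6) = h*(h + 2)*(h + 3)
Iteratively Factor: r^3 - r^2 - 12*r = (r + 3)*(r^2 - 4*r) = r*(r + 3)*(r - 4)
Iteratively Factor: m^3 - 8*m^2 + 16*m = (m - 4)*(m^2 - 4*m) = m*(m - 4)*(m - 4)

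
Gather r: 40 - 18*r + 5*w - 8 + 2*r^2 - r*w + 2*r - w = 2*r^2 + r*(-w - 16) + 4*w + 32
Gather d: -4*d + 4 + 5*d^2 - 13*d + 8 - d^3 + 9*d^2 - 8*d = -d^3 + 14*d^2 - 25*d + 12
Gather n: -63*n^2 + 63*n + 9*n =-63*n^2 + 72*n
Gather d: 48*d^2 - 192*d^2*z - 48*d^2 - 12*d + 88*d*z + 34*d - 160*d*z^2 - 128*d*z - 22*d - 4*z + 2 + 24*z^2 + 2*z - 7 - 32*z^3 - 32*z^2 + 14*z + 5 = -192*d^2*z + d*(-160*z^2 - 40*z) - 32*z^3 - 8*z^2 + 12*z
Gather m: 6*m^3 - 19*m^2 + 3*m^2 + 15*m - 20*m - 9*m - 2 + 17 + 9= 6*m^3 - 16*m^2 - 14*m + 24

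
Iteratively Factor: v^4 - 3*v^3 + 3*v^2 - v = (v - 1)*(v^3 - 2*v^2 + v) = v*(v - 1)*(v^2 - 2*v + 1) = v*(v - 1)^2*(v - 1)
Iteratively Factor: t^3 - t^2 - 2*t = (t)*(t^2 - t - 2) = t*(t - 2)*(t + 1)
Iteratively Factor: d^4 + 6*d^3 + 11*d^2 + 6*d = (d + 2)*(d^3 + 4*d^2 + 3*d) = (d + 1)*(d + 2)*(d^2 + 3*d) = (d + 1)*(d + 2)*(d + 3)*(d)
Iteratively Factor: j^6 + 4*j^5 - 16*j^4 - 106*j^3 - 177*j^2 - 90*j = (j + 2)*(j^5 + 2*j^4 - 20*j^3 - 66*j^2 - 45*j) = (j + 1)*(j + 2)*(j^4 + j^3 - 21*j^2 - 45*j) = (j + 1)*(j + 2)*(j + 3)*(j^3 - 2*j^2 - 15*j) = j*(j + 1)*(j + 2)*(j + 3)*(j^2 - 2*j - 15) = j*(j + 1)*(j + 2)*(j + 3)^2*(j - 5)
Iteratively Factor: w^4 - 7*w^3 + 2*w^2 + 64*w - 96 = (w - 4)*(w^3 - 3*w^2 - 10*w + 24) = (w - 4)*(w - 2)*(w^2 - w - 12) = (w - 4)^2*(w - 2)*(w + 3)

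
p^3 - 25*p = p*(p - 5)*(p + 5)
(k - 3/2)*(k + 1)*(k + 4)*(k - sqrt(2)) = k^4 - sqrt(2)*k^3 + 7*k^3/2 - 7*sqrt(2)*k^2/2 - 7*k^2/2 - 6*k + 7*sqrt(2)*k/2 + 6*sqrt(2)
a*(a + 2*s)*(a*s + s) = a^3*s + 2*a^2*s^2 + a^2*s + 2*a*s^2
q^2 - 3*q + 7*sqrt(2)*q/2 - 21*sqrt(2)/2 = (q - 3)*(q + 7*sqrt(2)/2)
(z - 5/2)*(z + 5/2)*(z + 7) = z^3 + 7*z^2 - 25*z/4 - 175/4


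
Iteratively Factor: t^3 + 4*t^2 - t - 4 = (t - 1)*(t^2 + 5*t + 4) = (t - 1)*(t + 4)*(t + 1)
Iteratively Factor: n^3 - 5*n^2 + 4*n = (n - 1)*(n^2 - 4*n) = n*(n - 1)*(n - 4)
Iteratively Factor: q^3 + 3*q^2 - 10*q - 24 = (q + 4)*(q^2 - q - 6) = (q + 2)*(q + 4)*(q - 3)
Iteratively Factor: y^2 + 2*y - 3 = (y + 3)*(y - 1)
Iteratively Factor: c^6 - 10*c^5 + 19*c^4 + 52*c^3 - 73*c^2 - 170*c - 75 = (c + 1)*(c^5 - 11*c^4 + 30*c^3 + 22*c^2 - 95*c - 75) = (c - 5)*(c + 1)*(c^4 - 6*c^3 + 22*c + 15) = (c - 5)*(c + 1)^2*(c^3 - 7*c^2 + 7*c + 15) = (c - 5)*(c - 3)*(c + 1)^2*(c^2 - 4*c - 5) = (c - 5)^2*(c - 3)*(c + 1)^2*(c + 1)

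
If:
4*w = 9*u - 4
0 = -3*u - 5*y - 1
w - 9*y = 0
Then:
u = -16/153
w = -21/17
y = -7/51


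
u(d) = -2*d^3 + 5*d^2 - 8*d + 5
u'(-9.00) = -584.00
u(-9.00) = 1940.00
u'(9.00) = -404.00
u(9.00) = -1120.00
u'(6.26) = -180.53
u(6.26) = -339.77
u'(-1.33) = -31.91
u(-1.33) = 29.19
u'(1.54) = -6.83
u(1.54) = -2.77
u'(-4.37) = -166.28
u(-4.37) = 302.35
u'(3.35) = -41.84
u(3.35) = -40.88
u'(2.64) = -23.42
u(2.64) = -18.07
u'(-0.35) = -12.24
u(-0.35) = 8.50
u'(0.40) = -4.96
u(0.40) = 2.47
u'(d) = -6*d^2 + 10*d - 8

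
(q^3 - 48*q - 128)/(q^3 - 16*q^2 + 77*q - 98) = (q^3 - 48*q - 128)/(q^3 - 16*q^2 + 77*q - 98)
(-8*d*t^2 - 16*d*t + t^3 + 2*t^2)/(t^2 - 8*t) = (-8*d*t - 16*d + t^2 + 2*t)/(t - 8)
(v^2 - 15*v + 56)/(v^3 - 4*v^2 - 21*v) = (v - 8)/(v*(v + 3))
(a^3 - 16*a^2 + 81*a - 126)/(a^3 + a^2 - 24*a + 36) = (a^2 - 13*a + 42)/(a^2 + 4*a - 12)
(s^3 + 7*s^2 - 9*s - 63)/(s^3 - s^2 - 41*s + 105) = (s + 3)/(s - 5)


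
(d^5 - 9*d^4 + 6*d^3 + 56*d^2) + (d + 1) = d^5 - 9*d^4 + 6*d^3 + 56*d^2 + d + 1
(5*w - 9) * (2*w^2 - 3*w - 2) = 10*w^3 - 33*w^2 + 17*w + 18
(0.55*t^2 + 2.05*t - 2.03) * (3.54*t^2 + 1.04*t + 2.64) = 1.947*t^4 + 7.829*t^3 - 3.6022*t^2 + 3.3008*t - 5.3592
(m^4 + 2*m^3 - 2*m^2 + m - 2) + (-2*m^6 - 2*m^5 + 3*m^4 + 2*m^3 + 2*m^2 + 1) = -2*m^6 - 2*m^5 + 4*m^4 + 4*m^3 + m - 1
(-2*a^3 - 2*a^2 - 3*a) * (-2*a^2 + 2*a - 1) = 4*a^5 + 4*a^3 - 4*a^2 + 3*a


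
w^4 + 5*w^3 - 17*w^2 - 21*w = w*(w - 3)*(w + 1)*(w + 7)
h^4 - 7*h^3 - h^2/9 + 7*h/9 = h*(h - 7)*(h - 1/3)*(h + 1/3)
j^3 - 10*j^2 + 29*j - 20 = (j - 5)*(j - 4)*(j - 1)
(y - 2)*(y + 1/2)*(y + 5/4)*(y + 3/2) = y^4 + 5*y^3/4 - 13*y^2/4 - 89*y/16 - 15/8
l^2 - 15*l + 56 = (l - 8)*(l - 7)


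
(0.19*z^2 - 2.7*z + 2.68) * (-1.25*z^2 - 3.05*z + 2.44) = -0.2375*z^4 + 2.7955*z^3 + 5.3486*z^2 - 14.762*z + 6.5392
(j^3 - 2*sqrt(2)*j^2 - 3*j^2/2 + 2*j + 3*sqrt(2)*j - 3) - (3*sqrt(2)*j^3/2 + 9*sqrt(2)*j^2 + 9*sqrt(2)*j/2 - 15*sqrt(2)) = -3*sqrt(2)*j^3/2 + j^3 - 11*sqrt(2)*j^2 - 3*j^2/2 - 3*sqrt(2)*j/2 + 2*j - 3 + 15*sqrt(2)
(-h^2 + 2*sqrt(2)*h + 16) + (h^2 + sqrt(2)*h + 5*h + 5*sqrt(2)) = 3*sqrt(2)*h + 5*h + 5*sqrt(2) + 16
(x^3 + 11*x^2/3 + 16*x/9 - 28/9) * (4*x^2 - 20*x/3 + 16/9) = 4*x^5 + 8*x^4 - 140*x^3/9 - 160*x^2/9 + 1936*x/81 - 448/81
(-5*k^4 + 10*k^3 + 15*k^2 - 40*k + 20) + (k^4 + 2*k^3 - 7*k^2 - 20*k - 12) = -4*k^4 + 12*k^3 + 8*k^2 - 60*k + 8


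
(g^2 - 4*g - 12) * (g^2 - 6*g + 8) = g^4 - 10*g^3 + 20*g^2 + 40*g - 96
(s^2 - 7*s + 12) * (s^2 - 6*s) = s^4 - 13*s^3 + 54*s^2 - 72*s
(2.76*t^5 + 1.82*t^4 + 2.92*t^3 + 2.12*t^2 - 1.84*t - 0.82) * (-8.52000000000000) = -23.5152*t^5 - 15.5064*t^4 - 24.8784*t^3 - 18.0624*t^2 + 15.6768*t + 6.9864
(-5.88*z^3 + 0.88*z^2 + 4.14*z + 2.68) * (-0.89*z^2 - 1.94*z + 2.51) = 5.2332*z^5 + 10.624*z^4 - 20.1506*z^3 - 8.208*z^2 + 5.1922*z + 6.7268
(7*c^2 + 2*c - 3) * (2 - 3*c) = -21*c^3 + 8*c^2 + 13*c - 6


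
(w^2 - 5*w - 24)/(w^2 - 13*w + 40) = (w + 3)/(w - 5)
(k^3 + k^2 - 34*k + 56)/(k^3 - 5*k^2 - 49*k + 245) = (k^2 - 6*k + 8)/(k^2 - 12*k + 35)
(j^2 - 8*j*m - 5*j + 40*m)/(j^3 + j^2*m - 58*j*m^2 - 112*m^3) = (j - 5)/(j^2 + 9*j*m + 14*m^2)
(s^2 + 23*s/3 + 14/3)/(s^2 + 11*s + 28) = (s + 2/3)/(s + 4)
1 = 1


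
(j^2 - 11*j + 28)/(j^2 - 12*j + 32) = (j - 7)/(j - 8)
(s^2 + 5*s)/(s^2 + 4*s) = (s + 5)/(s + 4)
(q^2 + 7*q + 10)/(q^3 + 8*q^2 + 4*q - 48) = (q^2 + 7*q + 10)/(q^3 + 8*q^2 + 4*q - 48)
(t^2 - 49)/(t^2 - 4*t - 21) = (t + 7)/(t + 3)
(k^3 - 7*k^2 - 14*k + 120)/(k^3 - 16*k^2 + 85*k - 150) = (k + 4)/(k - 5)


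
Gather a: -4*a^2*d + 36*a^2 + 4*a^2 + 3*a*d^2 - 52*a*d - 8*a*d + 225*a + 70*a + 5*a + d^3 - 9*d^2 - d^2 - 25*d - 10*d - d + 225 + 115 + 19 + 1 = a^2*(40 - 4*d) + a*(3*d^2 - 60*d + 300) + d^3 - 10*d^2 - 36*d + 360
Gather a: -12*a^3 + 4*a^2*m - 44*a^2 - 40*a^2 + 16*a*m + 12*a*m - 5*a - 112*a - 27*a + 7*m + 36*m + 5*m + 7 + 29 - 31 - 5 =-12*a^3 + a^2*(4*m - 84) + a*(28*m - 144) + 48*m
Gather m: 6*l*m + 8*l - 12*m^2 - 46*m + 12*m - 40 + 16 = 8*l - 12*m^2 + m*(6*l - 34) - 24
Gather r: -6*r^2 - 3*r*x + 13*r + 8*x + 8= -6*r^2 + r*(13 - 3*x) + 8*x + 8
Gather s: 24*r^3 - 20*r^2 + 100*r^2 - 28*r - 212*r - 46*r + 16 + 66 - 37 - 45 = 24*r^3 + 80*r^2 - 286*r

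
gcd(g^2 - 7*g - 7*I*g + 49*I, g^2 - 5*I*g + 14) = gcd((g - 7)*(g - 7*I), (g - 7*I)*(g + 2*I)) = g - 7*I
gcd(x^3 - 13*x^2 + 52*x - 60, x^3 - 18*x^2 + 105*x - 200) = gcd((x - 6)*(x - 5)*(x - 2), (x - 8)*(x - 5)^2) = x - 5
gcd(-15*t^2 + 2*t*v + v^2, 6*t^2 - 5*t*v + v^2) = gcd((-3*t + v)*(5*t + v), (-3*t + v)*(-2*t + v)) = 3*t - v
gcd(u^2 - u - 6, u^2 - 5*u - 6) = 1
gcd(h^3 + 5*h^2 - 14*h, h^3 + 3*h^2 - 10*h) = h^2 - 2*h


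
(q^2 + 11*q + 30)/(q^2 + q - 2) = (q^2 + 11*q + 30)/(q^2 + q - 2)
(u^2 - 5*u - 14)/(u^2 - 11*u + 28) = (u + 2)/(u - 4)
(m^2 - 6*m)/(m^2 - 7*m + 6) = m/(m - 1)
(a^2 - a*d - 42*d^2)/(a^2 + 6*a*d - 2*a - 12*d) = (a - 7*d)/(a - 2)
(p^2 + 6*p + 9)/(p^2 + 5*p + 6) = (p + 3)/(p + 2)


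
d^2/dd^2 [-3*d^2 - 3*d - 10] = -6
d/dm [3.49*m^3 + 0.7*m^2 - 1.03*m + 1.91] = 10.47*m^2 + 1.4*m - 1.03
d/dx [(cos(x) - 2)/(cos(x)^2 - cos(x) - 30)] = (cos(x)^2 - 4*cos(x) + 32)*sin(x)/(sin(x)^2 + cos(x) + 29)^2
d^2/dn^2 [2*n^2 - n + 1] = 4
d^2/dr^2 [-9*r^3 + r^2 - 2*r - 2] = 2 - 54*r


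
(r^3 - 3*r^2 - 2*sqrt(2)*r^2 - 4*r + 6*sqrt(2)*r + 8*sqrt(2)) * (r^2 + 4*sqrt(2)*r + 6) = r^5 - 3*r^4 + 2*sqrt(2)*r^4 - 14*r^3 - 6*sqrt(2)*r^3 - 20*sqrt(2)*r^2 + 30*r^2 + 40*r + 36*sqrt(2)*r + 48*sqrt(2)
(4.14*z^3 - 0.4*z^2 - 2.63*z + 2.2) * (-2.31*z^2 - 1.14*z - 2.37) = -9.5634*z^5 - 3.7956*z^4 - 3.2805*z^3 - 1.1358*z^2 + 3.7251*z - 5.214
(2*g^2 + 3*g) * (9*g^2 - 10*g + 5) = 18*g^4 + 7*g^3 - 20*g^2 + 15*g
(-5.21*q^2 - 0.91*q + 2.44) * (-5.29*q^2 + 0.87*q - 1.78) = 27.5609*q^4 + 0.2812*q^3 - 4.4255*q^2 + 3.7426*q - 4.3432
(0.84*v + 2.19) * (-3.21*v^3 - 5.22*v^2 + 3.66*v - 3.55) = -2.6964*v^4 - 11.4147*v^3 - 8.3574*v^2 + 5.0334*v - 7.7745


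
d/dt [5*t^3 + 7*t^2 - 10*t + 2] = 15*t^2 + 14*t - 10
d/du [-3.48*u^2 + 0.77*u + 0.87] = 0.77 - 6.96*u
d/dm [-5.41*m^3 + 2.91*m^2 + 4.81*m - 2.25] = -16.23*m^2 + 5.82*m + 4.81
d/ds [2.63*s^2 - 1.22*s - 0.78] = 5.26*s - 1.22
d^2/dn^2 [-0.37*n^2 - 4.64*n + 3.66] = -0.740000000000000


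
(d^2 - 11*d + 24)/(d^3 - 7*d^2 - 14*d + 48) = (d - 3)/(d^2 + d - 6)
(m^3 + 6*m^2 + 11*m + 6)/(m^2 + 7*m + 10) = (m^2 + 4*m + 3)/(m + 5)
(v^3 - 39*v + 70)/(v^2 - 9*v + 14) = (v^2 + 2*v - 35)/(v - 7)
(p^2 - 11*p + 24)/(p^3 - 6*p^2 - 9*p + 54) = (p - 8)/(p^2 - 3*p - 18)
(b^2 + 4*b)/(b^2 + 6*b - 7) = b*(b + 4)/(b^2 + 6*b - 7)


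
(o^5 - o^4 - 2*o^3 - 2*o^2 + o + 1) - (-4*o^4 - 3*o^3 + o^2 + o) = o^5 + 3*o^4 + o^3 - 3*o^2 + 1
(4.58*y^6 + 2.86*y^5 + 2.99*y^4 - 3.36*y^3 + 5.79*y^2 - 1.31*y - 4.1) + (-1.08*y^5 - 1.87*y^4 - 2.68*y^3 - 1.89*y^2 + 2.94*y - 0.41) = 4.58*y^6 + 1.78*y^5 + 1.12*y^4 - 6.04*y^3 + 3.9*y^2 + 1.63*y - 4.51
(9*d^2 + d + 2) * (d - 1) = 9*d^3 - 8*d^2 + d - 2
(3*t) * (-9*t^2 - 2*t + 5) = -27*t^3 - 6*t^2 + 15*t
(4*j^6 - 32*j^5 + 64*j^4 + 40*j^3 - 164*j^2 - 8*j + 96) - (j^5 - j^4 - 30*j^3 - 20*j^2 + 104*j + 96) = 4*j^6 - 33*j^5 + 65*j^4 + 70*j^3 - 144*j^2 - 112*j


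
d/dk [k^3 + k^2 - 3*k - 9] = 3*k^2 + 2*k - 3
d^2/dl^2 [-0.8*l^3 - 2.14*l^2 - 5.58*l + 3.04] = -4.8*l - 4.28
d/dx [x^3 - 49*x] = 3*x^2 - 49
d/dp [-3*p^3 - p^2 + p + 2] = -9*p^2 - 2*p + 1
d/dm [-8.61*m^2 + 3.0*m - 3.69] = 3.0 - 17.22*m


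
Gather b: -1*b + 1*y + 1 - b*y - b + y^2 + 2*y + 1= b*(-y - 2) + y^2 + 3*y + 2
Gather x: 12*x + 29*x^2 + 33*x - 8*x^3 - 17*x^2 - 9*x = -8*x^3 + 12*x^2 + 36*x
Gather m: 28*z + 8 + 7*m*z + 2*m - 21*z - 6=m*(7*z + 2) + 7*z + 2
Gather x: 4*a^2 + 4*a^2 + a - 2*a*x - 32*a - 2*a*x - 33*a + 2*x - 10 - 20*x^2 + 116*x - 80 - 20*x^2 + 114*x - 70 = 8*a^2 - 64*a - 40*x^2 + x*(232 - 4*a) - 160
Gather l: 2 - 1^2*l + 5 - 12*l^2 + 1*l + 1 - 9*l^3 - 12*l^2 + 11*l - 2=-9*l^3 - 24*l^2 + 11*l + 6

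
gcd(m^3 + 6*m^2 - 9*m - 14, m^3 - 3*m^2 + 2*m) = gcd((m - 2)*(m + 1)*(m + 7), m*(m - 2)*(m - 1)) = m - 2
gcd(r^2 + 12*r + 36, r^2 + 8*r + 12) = r + 6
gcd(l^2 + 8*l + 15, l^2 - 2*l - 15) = l + 3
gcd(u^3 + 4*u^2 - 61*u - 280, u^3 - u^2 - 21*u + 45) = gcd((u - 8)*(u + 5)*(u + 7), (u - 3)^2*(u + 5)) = u + 5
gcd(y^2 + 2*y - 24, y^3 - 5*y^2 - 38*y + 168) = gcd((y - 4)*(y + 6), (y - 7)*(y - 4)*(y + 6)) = y^2 + 2*y - 24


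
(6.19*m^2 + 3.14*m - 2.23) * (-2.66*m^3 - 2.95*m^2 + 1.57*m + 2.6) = -16.4654*m^5 - 26.6129*m^4 + 6.3871*m^3 + 27.6023*m^2 + 4.6629*m - 5.798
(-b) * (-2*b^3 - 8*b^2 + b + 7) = 2*b^4 + 8*b^3 - b^2 - 7*b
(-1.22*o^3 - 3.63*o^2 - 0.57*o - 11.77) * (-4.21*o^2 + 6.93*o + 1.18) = 5.1362*o^5 + 6.8277*o^4 - 24.1958*o^3 + 41.3182*o^2 - 82.2387*o - 13.8886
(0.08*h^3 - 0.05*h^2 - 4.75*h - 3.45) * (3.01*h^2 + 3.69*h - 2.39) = 0.2408*h^5 + 0.1447*h^4 - 14.6732*h^3 - 27.7925*h^2 - 1.378*h + 8.2455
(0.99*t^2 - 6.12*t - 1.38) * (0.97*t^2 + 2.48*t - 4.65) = 0.9603*t^4 - 3.4812*t^3 - 21.1197*t^2 + 25.0356*t + 6.417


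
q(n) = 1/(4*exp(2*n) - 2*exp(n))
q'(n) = (-8*exp(2*n) + 2*exp(n))/(4*exp(2*n) - 2*exp(n))^2 = (1 - 4*exp(n))*exp(-n)/(2*(2*exp(n) - 1)^2)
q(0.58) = 0.11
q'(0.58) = -0.26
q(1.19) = 0.03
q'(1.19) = -0.06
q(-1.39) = -4.00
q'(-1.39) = 0.03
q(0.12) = 0.35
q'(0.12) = -0.99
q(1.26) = 0.02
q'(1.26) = -0.05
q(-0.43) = 2.55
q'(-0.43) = -13.59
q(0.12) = 0.35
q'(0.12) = -0.99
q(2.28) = 0.00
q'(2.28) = -0.01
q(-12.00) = -81378.40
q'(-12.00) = 81377.40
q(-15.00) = -1634509.69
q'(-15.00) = 1634508.69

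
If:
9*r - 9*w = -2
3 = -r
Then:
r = -3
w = -25/9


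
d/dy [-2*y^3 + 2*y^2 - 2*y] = -6*y^2 + 4*y - 2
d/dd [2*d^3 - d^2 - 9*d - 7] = 6*d^2 - 2*d - 9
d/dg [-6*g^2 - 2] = -12*g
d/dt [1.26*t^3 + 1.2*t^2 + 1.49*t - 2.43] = 3.78*t^2 + 2.4*t + 1.49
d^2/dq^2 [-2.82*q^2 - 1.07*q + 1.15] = -5.64000000000000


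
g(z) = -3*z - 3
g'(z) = -3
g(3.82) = -14.46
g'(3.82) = -3.00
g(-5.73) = 14.19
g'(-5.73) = -3.00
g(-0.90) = -0.30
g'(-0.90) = -3.00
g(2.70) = -11.10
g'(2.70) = -3.00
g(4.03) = -15.09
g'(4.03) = -3.00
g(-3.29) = 6.87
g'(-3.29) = -3.00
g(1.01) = -6.03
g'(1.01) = -3.00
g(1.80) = -8.40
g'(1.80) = -3.00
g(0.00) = -3.00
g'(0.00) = -3.00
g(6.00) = -21.00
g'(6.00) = -3.00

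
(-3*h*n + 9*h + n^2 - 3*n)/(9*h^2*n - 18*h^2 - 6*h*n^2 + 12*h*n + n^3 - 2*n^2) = (3 - n)/(3*h*n - 6*h - n^2 + 2*n)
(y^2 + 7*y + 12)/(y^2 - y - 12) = (y + 4)/(y - 4)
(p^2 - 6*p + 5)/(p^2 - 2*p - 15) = (p - 1)/(p + 3)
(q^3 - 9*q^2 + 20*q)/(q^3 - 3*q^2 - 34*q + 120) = q/(q + 6)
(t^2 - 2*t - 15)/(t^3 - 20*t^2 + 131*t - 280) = (t + 3)/(t^2 - 15*t + 56)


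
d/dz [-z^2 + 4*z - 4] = 4 - 2*z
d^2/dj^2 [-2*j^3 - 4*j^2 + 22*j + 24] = -12*j - 8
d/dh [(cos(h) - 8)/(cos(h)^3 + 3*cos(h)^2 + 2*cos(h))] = (-93*cos(h) - 21*cos(2*h) + cos(3*h) - 53)*sin(h)/(2*(cos(h) + 1)^2*(cos(h) + 2)^2*cos(h)^2)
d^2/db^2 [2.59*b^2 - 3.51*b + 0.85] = 5.18000000000000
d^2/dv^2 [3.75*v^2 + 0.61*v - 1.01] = 7.50000000000000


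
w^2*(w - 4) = w^3 - 4*w^2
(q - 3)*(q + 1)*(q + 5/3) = q^3 - q^2/3 - 19*q/3 - 5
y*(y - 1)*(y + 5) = y^3 + 4*y^2 - 5*y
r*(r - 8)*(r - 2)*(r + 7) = r^4 - 3*r^3 - 54*r^2 + 112*r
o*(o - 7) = o^2 - 7*o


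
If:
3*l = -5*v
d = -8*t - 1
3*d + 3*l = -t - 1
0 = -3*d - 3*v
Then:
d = -1/9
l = -5/27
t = -1/9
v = 1/9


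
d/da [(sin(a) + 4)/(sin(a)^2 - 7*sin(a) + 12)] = (-8*sin(a) + cos(a)^2 + 39)*cos(a)/(sin(a)^2 - 7*sin(a) + 12)^2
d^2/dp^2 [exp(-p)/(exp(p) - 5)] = ((exp(p) - 5)^2 + (exp(p) - 5)*exp(p) + 2*exp(2*p))*exp(-p)/(exp(p) - 5)^3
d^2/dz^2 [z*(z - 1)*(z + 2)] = 6*z + 2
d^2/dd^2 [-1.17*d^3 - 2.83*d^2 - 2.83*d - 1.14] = -7.02*d - 5.66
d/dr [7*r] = 7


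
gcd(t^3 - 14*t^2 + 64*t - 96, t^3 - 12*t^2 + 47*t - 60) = t - 4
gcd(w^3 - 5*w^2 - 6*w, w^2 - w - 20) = 1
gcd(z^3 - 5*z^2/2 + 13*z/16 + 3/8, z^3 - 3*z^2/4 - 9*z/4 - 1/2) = z^2 - 7*z/4 - 1/2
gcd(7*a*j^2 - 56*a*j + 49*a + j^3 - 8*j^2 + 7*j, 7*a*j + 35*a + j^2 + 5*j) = 7*a + j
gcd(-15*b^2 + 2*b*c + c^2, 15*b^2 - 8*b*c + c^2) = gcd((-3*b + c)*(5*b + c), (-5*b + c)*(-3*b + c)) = 3*b - c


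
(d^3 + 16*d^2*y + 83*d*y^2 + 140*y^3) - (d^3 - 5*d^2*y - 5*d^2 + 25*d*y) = 21*d^2*y + 5*d^2 + 83*d*y^2 - 25*d*y + 140*y^3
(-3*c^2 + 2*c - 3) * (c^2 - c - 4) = -3*c^4 + 5*c^3 + 7*c^2 - 5*c + 12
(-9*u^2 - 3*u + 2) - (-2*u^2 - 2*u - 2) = -7*u^2 - u + 4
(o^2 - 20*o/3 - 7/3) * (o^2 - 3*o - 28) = o^4 - 29*o^3/3 - 31*o^2/3 + 581*o/3 + 196/3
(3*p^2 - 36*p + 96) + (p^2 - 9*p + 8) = 4*p^2 - 45*p + 104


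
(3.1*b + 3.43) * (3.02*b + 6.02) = 9.362*b^2 + 29.0206*b + 20.6486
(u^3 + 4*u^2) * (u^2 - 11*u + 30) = u^5 - 7*u^4 - 14*u^3 + 120*u^2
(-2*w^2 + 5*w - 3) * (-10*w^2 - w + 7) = 20*w^4 - 48*w^3 + 11*w^2 + 38*w - 21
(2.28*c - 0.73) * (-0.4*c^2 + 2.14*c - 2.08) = -0.912*c^3 + 5.1712*c^2 - 6.3046*c + 1.5184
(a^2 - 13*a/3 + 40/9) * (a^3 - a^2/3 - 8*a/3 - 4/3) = a^5 - 14*a^4/3 + 29*a^3/9 + 236*a^2/27 - 164*a/27 - 160/27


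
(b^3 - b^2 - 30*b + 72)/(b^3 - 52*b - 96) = (b^2 - 7*b + 12)/(b^2 - 6*b - 16)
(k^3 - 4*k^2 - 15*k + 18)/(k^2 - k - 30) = (k^2 + 2*k - 3)/(k + 5)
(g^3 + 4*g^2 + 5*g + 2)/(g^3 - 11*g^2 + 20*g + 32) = (g^2 + 3*g + 2)/(g^2 - 12*g + 32)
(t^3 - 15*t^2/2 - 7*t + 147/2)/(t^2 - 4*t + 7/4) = 2*(t^2 - 4*t - 21)/(2*t - 1)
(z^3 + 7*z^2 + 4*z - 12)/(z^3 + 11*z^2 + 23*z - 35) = (z^2 + 8*z + 12)/(z^2 + 12*z + 35)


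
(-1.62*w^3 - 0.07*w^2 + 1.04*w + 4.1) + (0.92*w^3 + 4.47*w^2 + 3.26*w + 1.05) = -0.7*w^3 + 4.4*w^2 + 4.3*w + 5.15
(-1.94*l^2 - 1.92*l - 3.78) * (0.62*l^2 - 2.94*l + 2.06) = -1.2028*l^4 + 4.5132*l^3 - 0.6952*l^2 + 7.158*l - 7.7868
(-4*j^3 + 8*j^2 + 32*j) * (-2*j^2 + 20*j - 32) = 8*j^5 - 96*j^4 + 224*j^3 + 384*j^2 - 1024*j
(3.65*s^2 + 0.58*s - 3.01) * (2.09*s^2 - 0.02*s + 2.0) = 7.6285*s^4 + 1.1392*s^3 + 0.997500000000001*s^2 + 1.2202*s - 6.02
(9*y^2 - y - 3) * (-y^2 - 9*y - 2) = -9*y^4 - 80*y^3 - 6*y^2 + 29*y + 6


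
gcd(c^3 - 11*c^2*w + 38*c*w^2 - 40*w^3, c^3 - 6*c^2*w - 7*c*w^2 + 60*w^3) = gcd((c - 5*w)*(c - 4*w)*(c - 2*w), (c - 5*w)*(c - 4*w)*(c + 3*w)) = c^2 - 9*c*w + 20*w^2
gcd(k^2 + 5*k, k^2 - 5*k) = k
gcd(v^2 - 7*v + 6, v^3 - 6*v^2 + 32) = 1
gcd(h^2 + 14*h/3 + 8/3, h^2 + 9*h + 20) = h + 4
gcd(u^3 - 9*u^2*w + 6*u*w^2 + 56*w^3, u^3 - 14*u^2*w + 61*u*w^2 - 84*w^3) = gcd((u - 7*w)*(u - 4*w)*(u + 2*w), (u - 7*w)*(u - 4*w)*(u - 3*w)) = u^2 - 11*u*w + 28*w^2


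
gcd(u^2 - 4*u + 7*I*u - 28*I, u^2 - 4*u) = u - 4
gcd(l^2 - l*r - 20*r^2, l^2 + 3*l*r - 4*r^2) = l + 4*r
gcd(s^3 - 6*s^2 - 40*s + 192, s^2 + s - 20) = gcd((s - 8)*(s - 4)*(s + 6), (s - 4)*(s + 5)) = s - 4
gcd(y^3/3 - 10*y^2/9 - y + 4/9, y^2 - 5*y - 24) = 1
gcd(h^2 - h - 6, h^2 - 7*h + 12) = h - 3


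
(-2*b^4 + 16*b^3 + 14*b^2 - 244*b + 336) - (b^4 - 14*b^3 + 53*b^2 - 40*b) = -3*b^4 + 30*b^3 - 39*b^2 - 204*b + 336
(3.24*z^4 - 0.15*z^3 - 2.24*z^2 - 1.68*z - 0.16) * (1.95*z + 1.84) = 6.318*z^5 + 5.6691*z^4 - 4.644*z^3 - 7.3976*z^2 - 3.4032*z - 0.2944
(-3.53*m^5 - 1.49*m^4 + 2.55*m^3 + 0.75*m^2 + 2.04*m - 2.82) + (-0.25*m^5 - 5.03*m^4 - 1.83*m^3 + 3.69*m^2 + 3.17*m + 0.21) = -3.78*m^5 - 6.52*m^4 + 0.72*m^3 + 4.44*m^2 + 5.21*m - 2.61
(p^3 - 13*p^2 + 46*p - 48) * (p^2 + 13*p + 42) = p^5 - 81*p^3 + 4*p^2 + 1308*p - 2016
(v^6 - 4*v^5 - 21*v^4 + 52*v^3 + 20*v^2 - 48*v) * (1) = v^6 - 4*v^5 - 21*v^4 + 52*v^3 + 20*v^2 - 48*v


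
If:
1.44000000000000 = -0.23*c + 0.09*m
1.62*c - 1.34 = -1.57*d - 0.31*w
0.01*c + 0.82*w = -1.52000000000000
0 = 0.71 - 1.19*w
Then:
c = -200.92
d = 208.06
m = -497.47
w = 0.60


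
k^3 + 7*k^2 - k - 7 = (k - 1)*(k + 1)*(k + 7)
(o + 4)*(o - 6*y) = o^2 - 6*o*y + 4*o - 24*y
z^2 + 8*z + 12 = (z + 2)*(z + 6)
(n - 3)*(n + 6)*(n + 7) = n^3 + 10*n^2 + 3*n - 126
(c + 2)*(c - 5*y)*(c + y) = c^3 - 4*c^2*y + 2*c^2 - 5*c*y^2 - 8*c*y - 10*y^2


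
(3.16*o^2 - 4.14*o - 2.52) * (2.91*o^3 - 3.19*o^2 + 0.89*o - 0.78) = 9.1956*o^5 - 22.1278*o^4 + 8.6858*o^3 + 1.8894*o^2 + 0.9864*o + 1.9656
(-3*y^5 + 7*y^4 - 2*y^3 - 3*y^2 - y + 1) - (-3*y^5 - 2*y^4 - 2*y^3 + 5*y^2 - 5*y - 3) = 9*y^4 - 8*y^2 + 4*y + 4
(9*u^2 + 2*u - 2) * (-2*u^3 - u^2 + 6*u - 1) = -18*u^5 - 13*u^4 + 56*u^3 + 5*u^2 - 14*u + 2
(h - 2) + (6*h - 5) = 7*h - 7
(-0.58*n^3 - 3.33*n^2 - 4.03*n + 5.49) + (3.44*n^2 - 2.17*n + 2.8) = -0.58*n^3 + 0.11*n^2 - 6.2*n + 8.29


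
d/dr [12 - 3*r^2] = -6*r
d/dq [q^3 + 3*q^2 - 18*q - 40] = 3*q^2 + 6*q - 18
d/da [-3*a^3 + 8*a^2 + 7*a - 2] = -9*a^2 + 16*a + 7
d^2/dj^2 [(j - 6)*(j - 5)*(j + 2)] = 6*j - 18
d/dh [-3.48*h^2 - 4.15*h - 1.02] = -6.96*h - 4.15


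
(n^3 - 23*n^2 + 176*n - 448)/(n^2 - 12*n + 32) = (n^2 - 15*n + 56)/(n - 4)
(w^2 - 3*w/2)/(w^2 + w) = (w - 3/2)/(w + 1)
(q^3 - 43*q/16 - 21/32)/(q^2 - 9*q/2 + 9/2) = (32*q^3 - 86*q - 21)/(16*(2*q^2 - 9*q + 9))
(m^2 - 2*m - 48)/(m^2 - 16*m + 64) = (m + 6)/(m - 8)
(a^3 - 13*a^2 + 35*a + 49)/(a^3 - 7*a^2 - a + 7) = (a - 7)/(a - 1)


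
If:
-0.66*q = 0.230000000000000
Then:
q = -0.35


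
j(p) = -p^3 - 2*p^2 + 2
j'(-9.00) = -207.00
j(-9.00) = 569.00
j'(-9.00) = -207.00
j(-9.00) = 569.00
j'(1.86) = -17.82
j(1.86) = -11.35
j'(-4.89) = -52.18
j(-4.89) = 71.11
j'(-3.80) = -28.12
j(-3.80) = 27.99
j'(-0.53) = 1.28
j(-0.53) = 1.59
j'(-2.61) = -10.00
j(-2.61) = 6.16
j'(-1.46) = -0.55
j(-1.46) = 0.85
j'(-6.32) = -94.55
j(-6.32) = 174.55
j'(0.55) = -3.11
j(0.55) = 1.23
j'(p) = -3*p^2 - 4*p = p*(-3*p - 4)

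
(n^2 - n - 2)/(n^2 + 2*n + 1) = (n - 2)/(n + 1)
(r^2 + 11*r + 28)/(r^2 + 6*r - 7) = (r + 4)/(r - 1)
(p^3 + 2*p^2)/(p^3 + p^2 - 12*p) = p*(p + 2)/(p^2 + p - 12)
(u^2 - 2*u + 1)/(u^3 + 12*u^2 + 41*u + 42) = (u^2 - 2*u + 1)/(u^3 + 12*u^2 + 41*u + 42)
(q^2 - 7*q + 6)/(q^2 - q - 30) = (q - 1)/(q + 5)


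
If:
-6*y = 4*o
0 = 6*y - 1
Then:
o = -1/4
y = 1/6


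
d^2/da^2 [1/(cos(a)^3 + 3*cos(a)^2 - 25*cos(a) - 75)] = ((-97*cos(a) + 24*cos(2*a) + 9*cos(3*a))*(cos(a)^3 + 3*cos(a)^2 - 25*cos(a) - 75)/4 + 2*(3*cos(a)^2 + 6*cos(a) - 25)^2*sin(a)^2)/(cos(a)^3 + 3*cos(a)^2 - 25*cos(a) - 75)^3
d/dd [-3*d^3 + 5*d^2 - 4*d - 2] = -9*d^2 + 10*d - 4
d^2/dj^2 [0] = 0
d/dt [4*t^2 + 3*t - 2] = 8*t + 3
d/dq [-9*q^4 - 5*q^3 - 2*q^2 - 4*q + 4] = -36*q^3 - 15*q^2 - 4*q - 4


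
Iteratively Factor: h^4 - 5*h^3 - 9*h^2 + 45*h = (h + 3)*(h^3 - 8*h^2 + 15*h) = (h - 3)*(h + 3)*(h^2 - 5*h) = h*(h - 3)*(h + 3)*(h - 5)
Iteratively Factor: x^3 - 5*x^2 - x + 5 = (x - 5)*(x^2 - 1) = (x - 5)*(x + 1)*(x - 1)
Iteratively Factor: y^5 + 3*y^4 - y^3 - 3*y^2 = (y + 1)*(y^4 + 2*y^3 - 3*y^2) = (y - 1)*(y + 1)*(y^3 + 3*y^2) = (y - 1)*(y + 1)*(y + 3)*(y^2) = y*(y - 1)*(y + 1)*(y + 3)*(y)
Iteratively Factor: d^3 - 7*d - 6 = (d + 1)*(d^2 - d - 6) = (d - 3)*(d + 1)*(d + 2)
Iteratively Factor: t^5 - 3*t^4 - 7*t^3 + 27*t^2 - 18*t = (t - 3)*(t^4 - 7*t^2 + 6*t) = t*(t - 3)*(t^3 - 7*t + 6) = t*(t - 3)*(t - 1)*(t^2 + t - 6) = t*(t - 3)*(t - 2)*(t - 1)*(t + 3)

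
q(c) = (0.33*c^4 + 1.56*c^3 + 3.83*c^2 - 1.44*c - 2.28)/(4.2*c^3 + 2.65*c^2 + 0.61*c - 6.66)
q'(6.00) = 0.06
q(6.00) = 0.89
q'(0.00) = 0.25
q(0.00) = 0.34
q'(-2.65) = -0.06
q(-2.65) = -0.23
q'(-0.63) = 0.68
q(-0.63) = 0.03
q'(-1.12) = 0.34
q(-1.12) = -0.25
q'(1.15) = -2.20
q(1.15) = 1.04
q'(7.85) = 0.07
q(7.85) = 1.02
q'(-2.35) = -0.08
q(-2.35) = -0.25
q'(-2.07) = -0.09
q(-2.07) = -0.28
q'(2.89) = 0.03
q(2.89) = 0.73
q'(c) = (-12.6*c^2 - 5.3*c - 0.61)*(0.33*c^4 + 1.56*c^3 + 3.83*c^2 - 1.44*c - 2.28)/(4.2*c^3 + 2.65*c^2 + 0.61*c - 6.66)^2 + (1.32*c^3 + 4.68*c^2 + 7.66*c - 1.44)/(4.2*c^3 + 2.65*c^2 + 0.61*c - 6.66) = (1.386*c^6 + 1.749*c^5 - 11.3481*c^4 + 5.208*c^3 + 3.7115*c^2 - 38.9316*c + 10.9812)/(17.64*c^6 + 22.26*c^5 + 12.1465*c^4 - 52.711*c^3 - 34.9259*c^2 - 8.1252*c + 44.3556)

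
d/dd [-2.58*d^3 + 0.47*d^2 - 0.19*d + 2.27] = -7.74*d^2 + 0.94*d - 0.19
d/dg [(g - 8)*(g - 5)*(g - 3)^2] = 4*g^3 - 57*g^2 + 254*g - 357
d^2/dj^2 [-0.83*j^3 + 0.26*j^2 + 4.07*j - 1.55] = 0.52 - 4.98*j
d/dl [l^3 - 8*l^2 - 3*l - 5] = 3*l^2 - 16*l - 3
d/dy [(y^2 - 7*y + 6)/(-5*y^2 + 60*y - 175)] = (5*y^2 - 58*y + 173)/(5*(y^4 - 24*y^3 + 214*y^2 - 840*y + 1225))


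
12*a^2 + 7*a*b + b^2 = (3*a + b)*(4*a + b)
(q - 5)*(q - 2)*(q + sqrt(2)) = q^3 - 7*q^2 + sqrt(2)*q^2 - 7*sqrt(2)*q + 10*q + 10*sqrt(2)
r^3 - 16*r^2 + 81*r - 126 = (r - 7)*(r - 6)*(r - 3)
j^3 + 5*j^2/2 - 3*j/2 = j*(j - 1/2)*(j + 3)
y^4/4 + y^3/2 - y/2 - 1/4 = (y/4 + 1/4)*(y - 1)*(y + 1)^2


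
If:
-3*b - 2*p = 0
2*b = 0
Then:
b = 0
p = 0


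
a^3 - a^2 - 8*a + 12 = (a - 2)^2*(a + 3)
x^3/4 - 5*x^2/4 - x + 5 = (x/4 + 1/2)*(x - 5)*(x - 2)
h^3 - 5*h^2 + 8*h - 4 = (h - 2)^2*(h - 1)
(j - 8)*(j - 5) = j^2 - 13*j + 40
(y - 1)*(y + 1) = y^2 - 1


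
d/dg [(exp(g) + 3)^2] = 2*(exp(g) + 3)*exp(g)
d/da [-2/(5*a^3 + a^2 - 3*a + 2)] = 2*(15*a^2 + 2*a - 3)/(5*a^3 + a^2 - 3*a + 2)^2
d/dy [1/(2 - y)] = (y - 2)^(-2)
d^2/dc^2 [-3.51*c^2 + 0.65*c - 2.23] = -7.02000000000000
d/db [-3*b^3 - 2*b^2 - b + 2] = -9*b^2 - 4*b - 1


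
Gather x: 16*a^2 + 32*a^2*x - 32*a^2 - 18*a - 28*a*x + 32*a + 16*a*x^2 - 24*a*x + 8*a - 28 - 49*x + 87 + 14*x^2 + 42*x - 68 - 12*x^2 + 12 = -16*a^2 + 22*a + x^2*(16*a + 2) + x*(32*a^2 - 52*a - 7) + 3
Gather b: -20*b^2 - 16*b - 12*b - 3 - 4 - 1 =-20*b^2 - 28*b - 8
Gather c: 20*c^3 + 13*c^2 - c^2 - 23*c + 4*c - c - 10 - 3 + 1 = 20*c^3 + 12*c^2 - 20*c - 12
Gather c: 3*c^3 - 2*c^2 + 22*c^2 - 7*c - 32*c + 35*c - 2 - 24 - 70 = 3*c^3 + 20*c^2 - 4*c - 96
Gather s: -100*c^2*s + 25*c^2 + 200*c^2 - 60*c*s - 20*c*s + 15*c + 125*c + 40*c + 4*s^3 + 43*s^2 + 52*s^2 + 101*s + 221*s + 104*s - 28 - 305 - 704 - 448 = 225*c^2 + 180*c + 4*s^3 + 95*s^2 + s*(-100*c^2 - 80*c + 426) - 1485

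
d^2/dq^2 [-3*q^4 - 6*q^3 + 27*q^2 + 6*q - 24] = -36*q^2 - 36*q + 54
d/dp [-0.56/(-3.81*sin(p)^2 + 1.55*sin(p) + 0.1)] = (0.868 - 4.2672*sin(p))*cos(p)/(-3.81*sin(p)^2 + 1.55*sin(p) + 0.1)^2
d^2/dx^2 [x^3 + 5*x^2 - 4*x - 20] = 6*x + 10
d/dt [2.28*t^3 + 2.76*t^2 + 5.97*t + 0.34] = 6.84*t^2 + 5.52*t + 5.97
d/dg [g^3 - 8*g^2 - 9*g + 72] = 3*g^2 - 16*g - 9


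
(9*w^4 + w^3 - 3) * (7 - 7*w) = -63*w^5 + 56*w^4 + 7*w^3 + 21*w - 21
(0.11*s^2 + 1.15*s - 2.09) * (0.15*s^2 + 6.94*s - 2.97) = 0.0165*s^4 + 0.9359*s^3 + 7.3408*s^2 - 17.9201*s + 6.2073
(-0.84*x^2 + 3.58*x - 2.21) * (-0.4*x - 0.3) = 0.336*x^3 - 1.18*x^2 - 0.19*x + 0.663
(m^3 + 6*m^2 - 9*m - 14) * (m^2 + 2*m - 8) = m^5 + 8*m^4 - 5*m^3 - 80*m^2 + 44*m + 112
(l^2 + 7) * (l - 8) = l^3 - 8*l^2 + 7*l - 56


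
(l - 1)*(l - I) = l^2 - l - I*l + I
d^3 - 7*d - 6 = (d - 3)*(d + 1)*(d + 2)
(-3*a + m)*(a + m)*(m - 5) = -3*a^2*m + 15*a^2 - 2*a*m^2 + 10*a*m + m^3 - 5*m^2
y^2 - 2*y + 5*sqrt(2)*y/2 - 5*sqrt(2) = (y - 2)*(y + 5*sqrt(2)/2)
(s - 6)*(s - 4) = s^2 - 10*s + 24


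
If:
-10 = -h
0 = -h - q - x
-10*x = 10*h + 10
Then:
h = 10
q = 1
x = -11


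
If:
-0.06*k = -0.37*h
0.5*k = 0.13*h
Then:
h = 0.00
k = 0.00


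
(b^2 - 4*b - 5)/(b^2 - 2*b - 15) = (b + 1)/(b + 3)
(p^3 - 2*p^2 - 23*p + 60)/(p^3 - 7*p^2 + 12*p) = (p + 5)/p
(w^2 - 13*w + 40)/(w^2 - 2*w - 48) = (w - 5)/(w + 6)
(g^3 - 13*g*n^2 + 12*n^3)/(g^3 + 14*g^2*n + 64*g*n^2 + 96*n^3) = (g^2 - 4*g*n + 3*n^2)/(g^2 + 10*g*n + 24*n^2)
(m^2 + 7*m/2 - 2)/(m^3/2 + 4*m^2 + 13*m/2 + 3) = (2*m^2 + 7*m - 4)/(m^3 + 8*m^2 + 13*m + 6)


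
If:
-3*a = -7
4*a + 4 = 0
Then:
No Solution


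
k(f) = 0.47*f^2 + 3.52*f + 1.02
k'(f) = 0.94*f + 3.52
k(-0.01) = 0.98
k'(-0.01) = 3.51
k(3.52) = 19.23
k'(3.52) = 6.83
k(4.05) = 22.99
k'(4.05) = 7.33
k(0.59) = 3.26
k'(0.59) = 4.07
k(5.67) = 36.09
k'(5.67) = 8.85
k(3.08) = 16.32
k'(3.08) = 6.42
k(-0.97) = -1.95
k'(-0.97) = 2.61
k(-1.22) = -2.57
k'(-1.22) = 2.37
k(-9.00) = 7.41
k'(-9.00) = -4.94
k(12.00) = 110.94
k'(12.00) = 14.80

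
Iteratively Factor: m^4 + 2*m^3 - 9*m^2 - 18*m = (m + 2)*(m^3 - 9*m) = m*(m + 2)*(m^2 - 9) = m*(m - 3)*(m + 2)*(m + 3)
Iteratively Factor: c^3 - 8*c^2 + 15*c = (c)*(c^2 - 8*c + 15) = c*(c - 5)*(c - 3)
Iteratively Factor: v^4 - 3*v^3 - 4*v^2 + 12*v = (v - 2)*(v^3 - v^2 - 6*v) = (v - 2)*(v + 2)*(v^2 - 3*v) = v*(v - 2)*(v + 2)*(v - 3)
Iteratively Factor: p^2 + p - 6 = (p - 2)*(p + 3)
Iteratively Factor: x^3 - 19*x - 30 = (x + 3)*(x^2 - 3*x - 10) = (x - 5)*(x + 3)*(x + 2)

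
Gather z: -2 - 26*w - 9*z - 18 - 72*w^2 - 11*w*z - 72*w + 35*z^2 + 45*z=-72*w^2 - 98*w + 35*z^2 + z*(36 - 11*w) - 20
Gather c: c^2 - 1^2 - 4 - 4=c^2 - 9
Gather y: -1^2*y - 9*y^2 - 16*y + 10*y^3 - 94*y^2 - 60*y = 10*y^3 - 103*y^2 - 77*y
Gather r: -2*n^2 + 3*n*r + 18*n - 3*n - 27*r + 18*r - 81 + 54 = -2*n^2 + 15*n + r*(3*n - 9) - 27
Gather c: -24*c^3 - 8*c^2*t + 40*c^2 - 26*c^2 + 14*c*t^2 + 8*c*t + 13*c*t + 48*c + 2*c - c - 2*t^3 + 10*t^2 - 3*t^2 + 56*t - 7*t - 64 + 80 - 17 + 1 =-24*c^3 + c^2*(14 - 8*t) + c*(14*t^2 + 21*t + 49) - 2*t^3 + 7*t^2 + 49*t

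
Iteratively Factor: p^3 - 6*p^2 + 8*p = (p)*(p^2 - 6*p + 8) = p*(p - 4)*(p - 2)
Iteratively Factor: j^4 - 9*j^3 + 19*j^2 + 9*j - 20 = (j + 1)*(j^3 - 10*j^2 + 29*j - 20) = (j - 4)*(j + 1)*(j^2 - 6*j + 5) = (j - 4)*(j - 1)*(j + 1)*(j - 5)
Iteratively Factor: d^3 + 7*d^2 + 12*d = (d)*(d^2 + 7*d + 12) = d*(d + 3)*(d + 4)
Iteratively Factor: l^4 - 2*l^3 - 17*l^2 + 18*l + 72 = (l - 4)*(l^3 + 2*l^2 - 9*l - 18) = (l - 4)*(l - 3)*(l^2 + 5*l + 6) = (l - 4)*(l - 3)*(l + 3)*(l + 2)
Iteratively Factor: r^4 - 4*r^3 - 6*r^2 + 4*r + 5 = (r - 5)*(r^3 + r^2 - r - 1) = (r - 5)*(r - 1)*(r^2 + 2*r + 1) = (r - 5)*(r - 1)*(r + 1)*(r + 1)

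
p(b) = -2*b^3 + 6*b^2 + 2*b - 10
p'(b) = -6*b^2 + 12*b + 2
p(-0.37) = -9.82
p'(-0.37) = -3.26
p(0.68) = -6.49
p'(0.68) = 7.39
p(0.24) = -9.20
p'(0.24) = 4.53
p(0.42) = -8.25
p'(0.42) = 5.98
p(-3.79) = 177.48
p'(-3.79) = -129.66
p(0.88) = -4.96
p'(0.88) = 7.91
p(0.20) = -9.38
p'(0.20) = 4.16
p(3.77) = -24.35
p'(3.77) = -38.04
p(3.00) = -4.00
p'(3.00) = -16.00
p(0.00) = -10.00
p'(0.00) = 2.00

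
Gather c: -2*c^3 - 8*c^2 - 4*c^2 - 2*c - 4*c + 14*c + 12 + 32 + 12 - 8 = -2*c^3 - 12*c^2 + 8*c + 48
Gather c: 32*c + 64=32*c + 64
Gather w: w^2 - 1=w^2 - 1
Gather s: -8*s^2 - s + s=-8*s^2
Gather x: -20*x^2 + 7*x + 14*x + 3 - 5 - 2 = -20*x^2 + 21*x - 4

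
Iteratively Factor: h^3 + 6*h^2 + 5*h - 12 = (h + 4)*(h^2 + 2*h - 3) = (h + 3)*(h + 4)*(h - 1)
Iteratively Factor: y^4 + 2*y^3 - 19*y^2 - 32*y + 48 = (y - 4)*(y^3 + 6*y^2 + 5*y - 12) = (y - 4)*(y - 1)*(y^2 + 7*y + 12) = (y - 4)*(y - 1)*(y + 3)*(y + 4)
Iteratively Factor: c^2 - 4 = (c + 2)*(c - 2)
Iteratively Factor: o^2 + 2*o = (o)*(o + 2)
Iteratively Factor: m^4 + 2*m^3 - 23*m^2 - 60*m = (m + 4)*(m^3 - 2*m^2 - 15*m) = m*(m + 4)*(m^2 - 2*m - 15) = m*(m - 5)*(m + 4)*(m + 3)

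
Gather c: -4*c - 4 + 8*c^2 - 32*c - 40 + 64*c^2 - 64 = 72*c^2 - 36*c - 108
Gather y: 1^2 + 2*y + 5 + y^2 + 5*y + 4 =y^2 + 7*y + 10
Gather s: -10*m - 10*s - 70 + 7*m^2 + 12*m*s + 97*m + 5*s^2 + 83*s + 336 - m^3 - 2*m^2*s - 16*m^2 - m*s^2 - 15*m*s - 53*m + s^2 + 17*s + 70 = -m^3 - 9*m^2 + 34*m + s^2*(6 - m) + s*(-2*m^2 - 3*m + 90) + 336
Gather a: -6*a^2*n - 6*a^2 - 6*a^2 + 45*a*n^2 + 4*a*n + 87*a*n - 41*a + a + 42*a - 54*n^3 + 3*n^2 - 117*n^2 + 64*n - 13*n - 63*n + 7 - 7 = a^2*(-6*n - 12) + a*(45*n^2 + 91*n + 2) - 54*n^3 - 114*n^2 - 12*n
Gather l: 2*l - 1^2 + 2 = 2*l + 1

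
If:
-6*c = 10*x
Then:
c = -5*x/3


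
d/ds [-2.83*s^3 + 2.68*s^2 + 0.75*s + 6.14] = -8.49*s^2 + 5.36*s + 0.75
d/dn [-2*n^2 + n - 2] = 1 - 4*n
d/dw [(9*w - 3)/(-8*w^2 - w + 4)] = 3*(24*w^2 - 16*w + 11)/(64*w^4 + 16*w^3 - 63*w^2 - 8*w + 16)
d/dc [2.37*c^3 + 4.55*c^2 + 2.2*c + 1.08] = 7.11*c^2 + 9.1*c + 2.2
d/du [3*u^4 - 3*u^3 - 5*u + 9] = 12*u^3 - 9*u^2 - 5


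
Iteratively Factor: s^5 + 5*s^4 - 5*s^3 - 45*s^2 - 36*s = (s)*(s^4 + 5*s^3 - 5*s^2 - 45*s - 36) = s*(s + 4)*(s^3 + s^2 - 9*s - 9) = s*(s + 3)*(s + 4)*(s^2 - 2*s - 3) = s*(s + 1)*(s + 3)*(s + 4)*(s - 3)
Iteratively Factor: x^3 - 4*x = (x)*(x^2 - 4) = x*(x + 2)*(x - 2)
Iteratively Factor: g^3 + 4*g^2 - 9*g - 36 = (g + 3)*(g^2 + g - 12) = (g + 3)*(g + 4)*(g - 3)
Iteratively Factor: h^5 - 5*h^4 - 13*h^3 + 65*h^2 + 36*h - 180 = (h + 3)*(h^4 - 8*h^3 + 11*h^2 + 32*h - 60) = (h + 2)*(h + 3)*(h^3 - 10*h^2 + 31*h - 30) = (h - 5)*(h + 2)*(h + 3)*(h^2 - 5*h + 6) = (h - 5)*(h - 2)*(h + 2)*(h + 3)*(h - 3)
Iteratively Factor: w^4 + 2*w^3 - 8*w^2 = (w)*(w^3 + 2*w^2 - 8*w) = w*(w + 4)*(w^2 - 2*w) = w*(w - 2)*(w + 4)*(w)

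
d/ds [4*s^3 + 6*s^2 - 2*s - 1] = 12*s^2 + 12*s - 2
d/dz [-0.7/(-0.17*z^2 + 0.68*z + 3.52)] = (0.476 - 0.238*z)/(-0.17*z^2 + 0.68*z + 3.52)^2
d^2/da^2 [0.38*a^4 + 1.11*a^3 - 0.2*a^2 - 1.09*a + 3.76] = 4.56*a^2 + 6.66*a - 0.4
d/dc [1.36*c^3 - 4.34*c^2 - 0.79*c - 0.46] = 4.08*c^2 - 8.68*c - 0.79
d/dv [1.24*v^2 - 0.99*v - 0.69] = 2.48*v - 0.99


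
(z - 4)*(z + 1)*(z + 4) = z^3 + z^2 - 16*z - 16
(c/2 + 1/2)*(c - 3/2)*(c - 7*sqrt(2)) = c^3/2 - 7*sqrt(2)*c^2/2 - c^2/4 - 3*c/4 + 7*sqrt(2)*c/4 + 21*sqrt(2)/4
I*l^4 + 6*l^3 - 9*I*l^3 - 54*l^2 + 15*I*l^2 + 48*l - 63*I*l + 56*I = (l - 8)*(l - 7*I)*(l + I)*(I*l - I)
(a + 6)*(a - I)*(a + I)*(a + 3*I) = a^4 + 6*a^3 + 3*I*a^3 + a^2 + 18*I*a^2 + 6*a + 3*I*a + 18*I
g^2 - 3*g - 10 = (g - 5)*(g + 2)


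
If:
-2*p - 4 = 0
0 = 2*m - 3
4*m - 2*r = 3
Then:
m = 3/2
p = -2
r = 3/2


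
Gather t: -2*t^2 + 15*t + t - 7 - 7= -2*t^2 + 16*t - 14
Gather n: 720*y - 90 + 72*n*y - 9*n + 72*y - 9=n*(72*y - 9) + 792*y - 99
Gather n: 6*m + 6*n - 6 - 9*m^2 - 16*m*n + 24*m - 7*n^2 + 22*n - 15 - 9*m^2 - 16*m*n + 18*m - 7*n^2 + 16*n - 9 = -18*m^2 + 48*m - 14*n^2 + n*(44 - 32*m) - 30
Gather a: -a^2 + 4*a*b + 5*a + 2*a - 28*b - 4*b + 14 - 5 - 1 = -a^2 + a*(4*b + 7) - 32*b + 8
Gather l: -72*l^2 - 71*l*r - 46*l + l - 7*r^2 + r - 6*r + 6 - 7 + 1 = -72*l^2 + l*(-71*r - 45) - 7*r^2 - 5*r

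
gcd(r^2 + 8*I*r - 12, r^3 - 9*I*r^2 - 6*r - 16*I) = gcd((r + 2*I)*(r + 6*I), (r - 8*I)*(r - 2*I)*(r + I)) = 1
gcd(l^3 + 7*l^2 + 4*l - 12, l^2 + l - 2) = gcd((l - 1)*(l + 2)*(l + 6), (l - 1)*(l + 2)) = l^2 + l - 2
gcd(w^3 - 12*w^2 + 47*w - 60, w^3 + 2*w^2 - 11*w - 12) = w - 3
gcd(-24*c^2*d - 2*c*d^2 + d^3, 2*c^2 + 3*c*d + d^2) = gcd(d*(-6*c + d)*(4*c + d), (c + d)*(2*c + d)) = 1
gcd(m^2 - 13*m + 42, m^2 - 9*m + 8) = 1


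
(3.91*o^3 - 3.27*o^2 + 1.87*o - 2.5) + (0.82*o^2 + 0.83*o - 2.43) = 3.91*o^3 - 2.45*o^2 + 2.7*o - 4.93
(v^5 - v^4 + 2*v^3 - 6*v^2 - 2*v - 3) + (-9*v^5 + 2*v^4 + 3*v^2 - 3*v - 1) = -8*v^5 + v^4 + 2*v^3 - 3*v^2 - 5*v - 4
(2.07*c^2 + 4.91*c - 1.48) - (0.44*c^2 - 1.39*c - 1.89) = 1.63*c^2 + 6.3*c + 0.41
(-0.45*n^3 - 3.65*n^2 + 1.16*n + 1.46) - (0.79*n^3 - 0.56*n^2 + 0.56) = -1.24*n^3 - 3.09*n^2 + 1.16*n + 0.9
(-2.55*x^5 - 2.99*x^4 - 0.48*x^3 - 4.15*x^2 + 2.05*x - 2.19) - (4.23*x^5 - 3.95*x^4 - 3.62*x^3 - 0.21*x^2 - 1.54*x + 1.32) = -6.78*x^5 + 0.96*x^4 + 3.14*x^3 - 3.94*x^2 + 3.59*x - 3.51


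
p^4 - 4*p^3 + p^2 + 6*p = p*(p - 3)*(p - 2)*(p + 1)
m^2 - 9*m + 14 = (m - 7)*(m - 2)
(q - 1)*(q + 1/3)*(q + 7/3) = q^3 + 5*q^2/3 - 17*q/9 - 7/9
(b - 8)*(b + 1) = b^2 - 7*b - 8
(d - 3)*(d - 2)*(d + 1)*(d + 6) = d^4 + 2*d^3 - 23*d^2 + 12*d + 36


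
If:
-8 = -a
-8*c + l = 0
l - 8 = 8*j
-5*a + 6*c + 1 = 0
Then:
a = 8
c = 13/2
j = 11/2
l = 52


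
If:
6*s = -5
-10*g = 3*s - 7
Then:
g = 19/20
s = -5/6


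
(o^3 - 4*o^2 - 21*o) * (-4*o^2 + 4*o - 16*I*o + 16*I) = -4*o^5 + 20*o^4 - 16*I*o^4 + 68*o^3 + 80*I*o^3 - 84*o^2 + 272*I*o^2 - 336*I*o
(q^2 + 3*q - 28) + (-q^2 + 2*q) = 5*q - 28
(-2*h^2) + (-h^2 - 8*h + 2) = -3*h^2 - 8*h + 2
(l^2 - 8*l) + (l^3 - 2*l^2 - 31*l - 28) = l^3 - l^2 - 39*l - 28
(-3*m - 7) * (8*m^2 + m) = -24*m^3 - 59*m^2 - 7*m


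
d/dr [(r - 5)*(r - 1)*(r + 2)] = 3*r^2 - 8*r - 7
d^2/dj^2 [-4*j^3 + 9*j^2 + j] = 18 - 24*j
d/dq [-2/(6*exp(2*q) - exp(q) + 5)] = (24*exp(q) - 2)*exp(q)/(6*exp(2*q) - exp(q) + 5)^2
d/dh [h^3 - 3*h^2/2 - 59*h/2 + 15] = 3*h^2 - 3*h - 59/2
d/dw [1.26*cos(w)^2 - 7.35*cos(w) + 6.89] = (7.35 - 2.52*cos(w))*sin(w)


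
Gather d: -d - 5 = -d - 5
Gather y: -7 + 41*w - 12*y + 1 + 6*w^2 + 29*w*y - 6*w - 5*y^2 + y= 6*w^2 + 35*w - 5*y^2 + y*(29*w - 11) - 6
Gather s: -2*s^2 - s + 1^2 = -2*s^2 - s + 1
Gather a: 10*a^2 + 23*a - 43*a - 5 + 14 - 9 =10*a^2 - 20*a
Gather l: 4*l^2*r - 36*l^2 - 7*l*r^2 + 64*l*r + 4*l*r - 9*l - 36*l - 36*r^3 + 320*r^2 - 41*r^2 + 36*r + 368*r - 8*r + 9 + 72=l^2*(4*r - 36) + l*(-7*r^2 + 68*r - 45) - 36*r^3 + 279*r^2 + 396*r + 81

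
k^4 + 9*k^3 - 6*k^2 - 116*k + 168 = (k - 2)^2*(k + 6)*(k + 7)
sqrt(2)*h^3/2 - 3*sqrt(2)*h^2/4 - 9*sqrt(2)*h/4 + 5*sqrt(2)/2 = (h - 5/2)*(h - 1)*(sqrt(2)*h/2 + sqrt(2))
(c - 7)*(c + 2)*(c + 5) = c^3 - 39*c - 70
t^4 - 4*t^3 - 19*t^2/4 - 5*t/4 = t*(t - 5)*(t + 1/2)^2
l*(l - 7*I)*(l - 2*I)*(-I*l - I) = -I*l^4 - 9*l^3 - I*l^3 - 9*l^2 + 14*I*l^2 + 14*I*l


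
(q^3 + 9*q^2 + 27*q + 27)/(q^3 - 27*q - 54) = (q + 3)/(q - 6)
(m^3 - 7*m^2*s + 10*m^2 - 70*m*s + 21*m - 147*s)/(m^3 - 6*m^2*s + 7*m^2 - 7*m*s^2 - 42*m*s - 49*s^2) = (m + 3)/(m + s)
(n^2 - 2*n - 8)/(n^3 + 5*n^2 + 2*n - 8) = (n - 4)/(n^2 + 3*n - 4)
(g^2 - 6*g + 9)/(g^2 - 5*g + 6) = (g - 3)/(g - 2)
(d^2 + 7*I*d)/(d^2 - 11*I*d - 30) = d*(d + 7*I)/(d^2 - 11*I*d - 30)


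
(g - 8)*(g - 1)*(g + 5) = g^3 - 4*g^2 - 37*g + 40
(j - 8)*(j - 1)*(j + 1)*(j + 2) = j^4 - 6*j^3 - 17*j^2 + 6*j + 16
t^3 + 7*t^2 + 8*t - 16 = (t - 1)*(t + 4)^2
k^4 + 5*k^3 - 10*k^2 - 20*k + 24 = (k - 2)*(k - 1)*(k + 2)*(k + 6)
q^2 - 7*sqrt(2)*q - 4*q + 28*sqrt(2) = (q - 4)*(q - 7*sqrt(2))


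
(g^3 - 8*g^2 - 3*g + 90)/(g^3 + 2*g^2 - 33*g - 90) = (g - 5)/(g + 5)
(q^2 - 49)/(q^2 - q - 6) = (49 - q^2)/(-q^2 + q + 6)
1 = 1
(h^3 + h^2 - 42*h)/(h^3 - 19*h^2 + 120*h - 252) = h*(h + 7)/(h^2 - 13*h + 42)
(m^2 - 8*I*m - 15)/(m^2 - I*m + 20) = (m - 3*I)/(m + 4*I)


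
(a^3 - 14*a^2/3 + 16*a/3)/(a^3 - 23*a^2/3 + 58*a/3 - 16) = a/(a - 3)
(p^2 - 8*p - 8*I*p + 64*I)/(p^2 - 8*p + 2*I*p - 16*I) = (p - 8*I)/(p + 2*I)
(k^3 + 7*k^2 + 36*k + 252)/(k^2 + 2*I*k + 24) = (k^2 + k*(7 - 6*I) - 42*I)/(k - 4*I)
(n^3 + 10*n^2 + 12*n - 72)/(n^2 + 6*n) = n + 4 - 12/n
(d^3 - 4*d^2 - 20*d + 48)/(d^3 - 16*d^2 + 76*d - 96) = (d + 4)/(d - 8)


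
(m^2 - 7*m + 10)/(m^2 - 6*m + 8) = (m - 5)/(m - 4)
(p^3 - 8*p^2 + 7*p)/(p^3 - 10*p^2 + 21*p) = (p - 1)/(p - 3)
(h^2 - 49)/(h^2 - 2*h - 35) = (h + 7)/(h + 5)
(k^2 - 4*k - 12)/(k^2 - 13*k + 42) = (k + 2)/(k - 7)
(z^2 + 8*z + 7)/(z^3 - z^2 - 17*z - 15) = (z + 7)/(z^2 - 2*z - 15)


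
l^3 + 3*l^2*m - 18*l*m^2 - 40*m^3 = (l - 4*m)*(l + 2*m)*(l + 5*m)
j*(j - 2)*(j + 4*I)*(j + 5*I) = j^4 - 2*j^3 + 9*I*j^3 - 20*j^2 - 18*I*j^2 + 40*j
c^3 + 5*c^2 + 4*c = c*(c + 1)*(c + 4)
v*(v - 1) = v^2 - v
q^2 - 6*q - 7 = (q - 7)*(q + 1)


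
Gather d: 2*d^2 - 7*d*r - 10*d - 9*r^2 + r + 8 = 2*d^2 + d*(-7*r - 10) - 9*r^2 + r + 8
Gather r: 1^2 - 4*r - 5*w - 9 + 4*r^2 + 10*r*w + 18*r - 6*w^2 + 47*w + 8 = 4*r^2 + r*(10*w + 14) - 6*w^2 + 42*w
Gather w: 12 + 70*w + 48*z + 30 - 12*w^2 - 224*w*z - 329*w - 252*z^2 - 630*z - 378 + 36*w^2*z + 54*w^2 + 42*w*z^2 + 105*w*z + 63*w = w^2*(36*z + 42) + w*(42*z^2 - 119*z - 196) - 252*z^2 - 582*z - 336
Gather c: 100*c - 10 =100*c - 10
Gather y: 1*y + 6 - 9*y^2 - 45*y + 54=-9*y^2 - 44*y + 60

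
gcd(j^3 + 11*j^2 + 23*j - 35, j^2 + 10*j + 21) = j + 7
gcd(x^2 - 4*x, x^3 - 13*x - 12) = x - 4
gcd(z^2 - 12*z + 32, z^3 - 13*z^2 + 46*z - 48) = z - 8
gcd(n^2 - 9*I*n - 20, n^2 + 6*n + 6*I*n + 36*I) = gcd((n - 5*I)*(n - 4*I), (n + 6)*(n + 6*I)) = 1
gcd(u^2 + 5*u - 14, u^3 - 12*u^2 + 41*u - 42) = u - 2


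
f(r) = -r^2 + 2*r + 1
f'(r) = 2 - 2*r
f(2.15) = 0.68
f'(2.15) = -2.30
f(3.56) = -4.55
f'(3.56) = -5.12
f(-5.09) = -35.09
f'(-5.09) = 12.18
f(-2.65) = -11.32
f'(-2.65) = 7.30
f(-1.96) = -6.76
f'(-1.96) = 5.92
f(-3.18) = -15.47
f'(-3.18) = 8.36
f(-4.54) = -28.69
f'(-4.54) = 11.08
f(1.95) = 1.10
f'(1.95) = -1.90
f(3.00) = -2.00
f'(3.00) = -4.00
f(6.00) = -23.00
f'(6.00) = -10.00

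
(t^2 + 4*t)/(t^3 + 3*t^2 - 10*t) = (t + 4)/(t^2 + 3*t - 10)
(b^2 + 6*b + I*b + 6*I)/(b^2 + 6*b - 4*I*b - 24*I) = (b + I)/(b - 4*I)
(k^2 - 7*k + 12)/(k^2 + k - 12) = (k - 4)/(k + 4)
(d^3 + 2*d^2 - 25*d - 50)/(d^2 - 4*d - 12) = (d^2 - 25)/(d - 6)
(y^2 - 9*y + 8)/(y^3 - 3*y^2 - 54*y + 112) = (y - 1)/(y^2 + 5*y - 14)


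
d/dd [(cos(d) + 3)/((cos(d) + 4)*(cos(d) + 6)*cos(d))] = (123*cos(d) + 19*cos(2*d) + cos(3*d) + 163)*sin(d)/(2*(cos(d) + 4)^2*(cos(d) + 6)^2*cos(d)^2)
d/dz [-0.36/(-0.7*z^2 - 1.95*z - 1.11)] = (-0.504*z - 0.702)/(0.7*z^2 + 1.95*z + 1.11)^2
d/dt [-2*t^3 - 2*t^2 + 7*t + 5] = -6*t^2 - 4*t + 7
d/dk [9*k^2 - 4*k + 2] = 18*k - 4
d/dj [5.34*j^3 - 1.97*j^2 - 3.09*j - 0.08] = 16.02*j^2 - 3.94*j - 3.09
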